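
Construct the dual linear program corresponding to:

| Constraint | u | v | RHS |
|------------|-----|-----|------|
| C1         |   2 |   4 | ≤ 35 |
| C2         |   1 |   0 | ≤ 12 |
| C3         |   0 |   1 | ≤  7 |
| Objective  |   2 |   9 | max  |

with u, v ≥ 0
Minimize: z = 35y1 + 12y2 + 7y3

Subject to:
  C1: -2y1 - y2 ≤ -2
  C2: -4y1 - y3 ≤ -9
  y1, y2, y3 ≥ 0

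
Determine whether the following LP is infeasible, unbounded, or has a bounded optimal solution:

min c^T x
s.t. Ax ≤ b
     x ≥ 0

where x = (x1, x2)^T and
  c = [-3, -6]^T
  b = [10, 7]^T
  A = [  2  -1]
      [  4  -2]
Feasible point: (0, 0) satisfies every constraint, so the LP is feasible.
Direction d = (0, 1): for each constraint row a, a·d ≤ 0 —
  (2)(0) + (-1)(1) = -1 ≤ 0
  (4)(0) + (-2)(1) = -2 ≤ 0
and d ≥ 0, so (0, 0) + t·d stays feasible for every t ≥ 0. Along this ray z = -3x1 - 6x2 changes by -6 per unit t, so z → −∞.

Unbounded: there is a feasible ray along which z → −∞.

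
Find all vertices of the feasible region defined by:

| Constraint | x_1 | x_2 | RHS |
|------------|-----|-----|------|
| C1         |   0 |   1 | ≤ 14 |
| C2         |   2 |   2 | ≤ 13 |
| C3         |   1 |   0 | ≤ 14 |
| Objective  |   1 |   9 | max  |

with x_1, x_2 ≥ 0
Each vertex is the intersection of two constraint boundaries that also satisfies all remaining constraints:
  x_1 = 0 and x_2 = 0 → (0, 0)
  2x_1 + 2x_2 = 13 and x_2 = 0 → (6.5, 0)
  2x_1 + 2x_2 = 13 and x_1 = 0 → (0, 6.5)

Vertices: (0, 0), (6.5, 0), (0, 6.5)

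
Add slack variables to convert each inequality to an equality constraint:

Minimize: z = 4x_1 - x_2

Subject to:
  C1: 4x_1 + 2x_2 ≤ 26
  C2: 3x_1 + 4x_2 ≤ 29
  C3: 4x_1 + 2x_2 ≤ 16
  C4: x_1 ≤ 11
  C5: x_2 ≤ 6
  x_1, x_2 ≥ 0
min z = 4x_1 - x_2

s.t.
  4x_1 + 2x_2 + s1 = 26
  3x_1 + 4x_2 + s2 = 29
  4x_1 + 2x_2 + s3 = 16
  x_1 + s4 = 11
  x_2 + s5 = 6
  x_1, x_2, s1, s2, s3, s4, s5 ≥ 0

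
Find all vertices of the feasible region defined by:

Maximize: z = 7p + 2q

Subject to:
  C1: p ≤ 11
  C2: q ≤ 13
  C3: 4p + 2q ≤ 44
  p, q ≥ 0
Each vertex is the intersection of two constraint boundaries that also satisfies all remaining constraints:
  p = 0 and q = 0 → (0, 0)
  p = 11 and 4p + 2q = 44 → (11, 0)
  q = 13 and 4p + 2q = 44 → (4.5, 13)
  q = 13 and p = 0 → (0, 13)

Vertices: (0, 0), (11, 0), (4.5, 13), (0, 13)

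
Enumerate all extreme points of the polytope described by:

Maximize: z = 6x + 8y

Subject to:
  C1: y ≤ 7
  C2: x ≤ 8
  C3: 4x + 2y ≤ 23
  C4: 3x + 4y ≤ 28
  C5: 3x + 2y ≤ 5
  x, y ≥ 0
Each vertex is the intersection of two constraint boundaries that also satisfies all remaining constraints:
  x = 0 and y = 0 → (0, 0)
  3x + 2y = 5 and y = 0 → (1.667, 0)
  3x + 2y = 5 and x = 0 → (0, 2.5)

Vertices: (0, 0), (1.667, 0), (0, 2.5)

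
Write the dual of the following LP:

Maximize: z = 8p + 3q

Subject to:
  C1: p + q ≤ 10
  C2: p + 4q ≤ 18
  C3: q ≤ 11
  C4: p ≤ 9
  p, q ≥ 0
Minimize: z = 10y1 + 18y2 + 11y3 + 9y4

Subject to:
  C1: -y1 - y2 - y4 ≤ -8
  C2: -y1 - 4y2 - y3 ≤ -3
  y1, y2, y3, y4 ≥ 0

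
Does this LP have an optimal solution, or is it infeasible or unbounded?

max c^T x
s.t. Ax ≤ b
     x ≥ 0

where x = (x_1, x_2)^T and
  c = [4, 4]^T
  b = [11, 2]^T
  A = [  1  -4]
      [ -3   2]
Feasible point: (0, 0) satisfies every constraint, so the LP is feasible.
Direction d = (1, 1): for each constraint row a, a·d ≤ 0 —
  (1)(1) + (-4)(1) = -3 ≤ 0
  (-3)(1) + (2)(1) = -1 ≤ 0
and d ≥ 0, so (0, 0) + t·d stays feasible for every t ≥ 0. Along this ray z = 4x_1 + 4x_2 changes by 8 per unit t, so z → +∞.

Unbounded — the objective can increase without bound over the feasible region.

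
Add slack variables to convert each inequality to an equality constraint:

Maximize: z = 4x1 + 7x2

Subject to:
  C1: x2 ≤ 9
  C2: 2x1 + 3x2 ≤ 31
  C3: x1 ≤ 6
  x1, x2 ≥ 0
max z = 4x1 + 7x2

s.t.
  x2 + s1 = 9
  2x1 + 3x2 + s2 = 31
  x1 + s3 = 6
  x1, x2, s1, s2, s3 ≥ 0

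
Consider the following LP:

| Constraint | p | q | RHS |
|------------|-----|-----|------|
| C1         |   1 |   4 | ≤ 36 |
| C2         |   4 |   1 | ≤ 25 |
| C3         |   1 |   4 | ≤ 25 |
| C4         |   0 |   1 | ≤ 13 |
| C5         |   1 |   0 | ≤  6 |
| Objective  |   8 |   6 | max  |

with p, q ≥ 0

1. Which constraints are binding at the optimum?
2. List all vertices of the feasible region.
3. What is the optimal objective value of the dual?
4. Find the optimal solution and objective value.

1. C2, C3
2. (0, 0), (6, 0), (6, 1), (5, 5), (0, 6.25)
3. 70 (by strong duality, equal to the primal optimum)
4. p = 5, q = 5, z = 70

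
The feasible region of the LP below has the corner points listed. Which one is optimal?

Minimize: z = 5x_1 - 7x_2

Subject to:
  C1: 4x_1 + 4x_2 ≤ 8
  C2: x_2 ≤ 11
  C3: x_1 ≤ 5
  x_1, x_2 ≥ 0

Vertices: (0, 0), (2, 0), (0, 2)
(0, 2) with z = -14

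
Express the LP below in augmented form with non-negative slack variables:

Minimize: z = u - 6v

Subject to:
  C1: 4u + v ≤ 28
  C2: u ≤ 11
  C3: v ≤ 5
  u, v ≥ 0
min z = u - 6v

s.t.
  4u + v + s1 = 28
  u + s2 = 11
  v + s3 = 5
  u, v, s1, s2, s3 ≥ 0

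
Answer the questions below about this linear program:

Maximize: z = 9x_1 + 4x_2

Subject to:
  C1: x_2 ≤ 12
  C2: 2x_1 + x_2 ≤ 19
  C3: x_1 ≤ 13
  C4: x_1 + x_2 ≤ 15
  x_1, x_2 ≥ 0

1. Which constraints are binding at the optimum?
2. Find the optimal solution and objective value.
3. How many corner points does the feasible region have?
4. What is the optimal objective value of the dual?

1. C2, x_2 ≥ 0
2. x_1 = 9.5, x_2 = 0, z = 85.5
3. 5
4. 85.5 (by strong duality, equal to the primal optimum)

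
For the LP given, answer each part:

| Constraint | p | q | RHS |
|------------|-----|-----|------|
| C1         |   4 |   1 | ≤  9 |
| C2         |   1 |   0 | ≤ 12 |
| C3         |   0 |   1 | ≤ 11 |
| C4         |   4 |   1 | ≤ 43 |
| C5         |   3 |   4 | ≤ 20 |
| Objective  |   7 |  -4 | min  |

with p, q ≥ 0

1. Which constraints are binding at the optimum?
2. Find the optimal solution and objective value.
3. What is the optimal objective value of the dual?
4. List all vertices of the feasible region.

1. C5, p ≥ 0
2. p = 0, q = 5, z = -20
3. -20 (by strong duality, equal to the primal optimum)
4. (0, 0), (2.25, 0), (1.231, 4.077), (0, 5)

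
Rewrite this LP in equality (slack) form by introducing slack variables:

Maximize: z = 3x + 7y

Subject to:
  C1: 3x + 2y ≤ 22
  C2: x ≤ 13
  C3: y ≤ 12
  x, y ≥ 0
max z = 3x + 7y

s.t.
  3x + 2y + s1 = 22
  x + s2 = 13
  y + s3 = 12
  x, y, s1, s2, s3 ≥ 0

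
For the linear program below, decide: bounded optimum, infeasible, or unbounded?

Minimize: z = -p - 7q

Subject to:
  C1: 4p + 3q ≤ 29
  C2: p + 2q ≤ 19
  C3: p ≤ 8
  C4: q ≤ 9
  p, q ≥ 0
The point (0.5, 9) satisfies every constraint, so the LP is feasible; the constraints give p ≤ 8 and q ≤ 9, which with p, q ≥ 0 keep the feasible region inside a bounded box. A feasible, bounded LP attains a finite optimum at a vertex.

Feasible with finite optimum z* = -63.5 at (0.5, 9).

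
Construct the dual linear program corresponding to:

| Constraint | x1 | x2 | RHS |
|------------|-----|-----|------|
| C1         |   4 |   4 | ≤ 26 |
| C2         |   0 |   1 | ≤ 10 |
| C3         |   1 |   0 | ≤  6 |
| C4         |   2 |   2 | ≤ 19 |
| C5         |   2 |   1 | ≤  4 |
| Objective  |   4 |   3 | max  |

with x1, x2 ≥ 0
Minimize: z = 26y1 + 10y2 + 6y3 + 19y4 + 4y5

Subject to:
  C1: -4y1 - y3 - 2y4 - 2y5 ≤ -4
  C2: -4y1 - y2 - 2y4 - y5 ≤ -3
  y1, y2, y3, y4, y5 ≥ 0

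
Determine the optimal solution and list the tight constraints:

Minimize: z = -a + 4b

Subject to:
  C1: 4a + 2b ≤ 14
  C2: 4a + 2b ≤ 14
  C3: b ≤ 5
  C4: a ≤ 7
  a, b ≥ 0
Optimal: a = 3.5, b = 0
Slack at optimum:
  C1: slack = 0 (binding)
  C2: slack = 0 (binding)
  C3: slack = 5
  C4: slack = 3.5
  a ≥ 0: a = 3.5
  b ≥ 0: b = 0 (binding)
Binding constraints: C1, C2, b ≥ 0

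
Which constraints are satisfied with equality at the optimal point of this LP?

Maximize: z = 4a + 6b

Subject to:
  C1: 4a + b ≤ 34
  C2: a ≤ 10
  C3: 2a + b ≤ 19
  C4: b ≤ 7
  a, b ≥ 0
Optimal: a = 6, b = 7
Slack at optimum:
  C1: slack = 3
  C2: slack = 4
  C3: slack = 0 (binding)
  C4: slack = 0 (binding)
  a ≥ 0: a = 6
  b ≥ 0: b = 7
Binding constraints: C3, C4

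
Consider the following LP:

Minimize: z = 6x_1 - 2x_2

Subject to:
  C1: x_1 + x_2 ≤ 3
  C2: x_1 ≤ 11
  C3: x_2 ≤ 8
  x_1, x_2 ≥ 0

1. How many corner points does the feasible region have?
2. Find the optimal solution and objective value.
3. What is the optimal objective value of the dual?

1. 3
2. x_1 = 0, x_2 = 3, z = -6
3. -6 (by strong duality, equal to the primal optimum)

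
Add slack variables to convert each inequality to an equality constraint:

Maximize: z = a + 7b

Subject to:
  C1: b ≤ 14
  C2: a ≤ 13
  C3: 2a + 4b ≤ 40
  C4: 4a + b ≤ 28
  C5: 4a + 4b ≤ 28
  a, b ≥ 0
max z = a + 7b

s.t.
  b + s1 = 14
  a + s2 = 13
  2a + 4b + s3 = 40
  4a + b + s4 = 28
  4a + 4b + s5 = 28
  a, b, s1, s2, s3, s4, s5 ≥ 0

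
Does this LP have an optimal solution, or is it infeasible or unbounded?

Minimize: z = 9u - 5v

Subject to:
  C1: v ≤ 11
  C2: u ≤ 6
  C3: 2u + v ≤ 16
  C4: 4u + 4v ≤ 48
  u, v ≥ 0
The point (0, 11) satisfies every constraint, so the LP is feasible; the constraints give u ≤ 6 and v ≤ 11, which with u, v ≥ 0 keep the feasible region inside a bounded box. A feasible, bounded LP attains a finite optimum at a vertex.

Evaluating z = 9u - 5v at each vertex:
  (0, 0): z = 0
  (6, 0): z = 54
  (6, 4): z = 34
  (4, 8): z = -4
  (1, 11): z = -46
  (0, 11): z = -55

The LP has an optimal solution: (0, 11) with z = -55.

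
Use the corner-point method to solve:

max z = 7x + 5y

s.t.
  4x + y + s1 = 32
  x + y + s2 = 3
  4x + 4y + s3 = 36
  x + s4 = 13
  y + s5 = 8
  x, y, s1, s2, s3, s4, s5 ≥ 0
Each vertex is the intersection of two constraint boundaries that also satisfies all remaining constraints:
  x = 0 and y = 0 → (0, 0)
  x + y = 3 and y = 0 → (3, 0)
  x + y = 3 and x = 0 → (0, 3)

Evaluating z = 7x + 5y at each vertex:
  (0, 0): z = 0
  (3, 0): z = 21
  (0, 3): z = 15

The maximum is at (3, 0) with z = 21.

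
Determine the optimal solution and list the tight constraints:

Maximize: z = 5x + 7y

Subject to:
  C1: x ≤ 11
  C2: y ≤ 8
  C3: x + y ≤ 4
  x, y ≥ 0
Optimal: x = 0, y = 4
Slack at optimum:
  C1: slack = 11
  C2: slack = 4
  C3: slack = 0 (binding)
  x ≥ 0: x = 0 (binding)
  y ≥ 0: y = 4
Binding constraints: C3, x ≥ 0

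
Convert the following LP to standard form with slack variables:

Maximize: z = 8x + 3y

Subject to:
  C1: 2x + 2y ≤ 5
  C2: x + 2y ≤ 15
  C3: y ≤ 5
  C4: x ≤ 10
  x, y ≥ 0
max z = 8x + 3y

s.t.
  2x + 2y + s1 = 5
  x + 2y + s2 = 15
  y + s3 = 5
  x + s4 = 10
  x, y, s1, s2, s3, s4 ≥ 0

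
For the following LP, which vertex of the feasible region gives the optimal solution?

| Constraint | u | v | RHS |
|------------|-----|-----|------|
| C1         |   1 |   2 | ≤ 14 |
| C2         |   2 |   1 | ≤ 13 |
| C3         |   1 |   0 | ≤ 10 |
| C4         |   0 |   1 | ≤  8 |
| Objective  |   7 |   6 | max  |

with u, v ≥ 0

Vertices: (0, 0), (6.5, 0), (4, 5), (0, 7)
(4, 5) with z = 58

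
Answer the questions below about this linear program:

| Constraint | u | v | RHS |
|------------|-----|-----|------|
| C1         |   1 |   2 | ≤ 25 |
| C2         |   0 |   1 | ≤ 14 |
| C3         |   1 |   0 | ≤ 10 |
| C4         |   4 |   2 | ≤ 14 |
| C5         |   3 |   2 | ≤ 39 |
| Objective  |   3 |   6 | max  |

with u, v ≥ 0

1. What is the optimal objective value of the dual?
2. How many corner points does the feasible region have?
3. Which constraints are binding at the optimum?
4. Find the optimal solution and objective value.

1. 42 (by strong duality, equal to the primal optimum)
2. 3
3. C4, u ≥ 0
4. u = 0, v = 7, z = 42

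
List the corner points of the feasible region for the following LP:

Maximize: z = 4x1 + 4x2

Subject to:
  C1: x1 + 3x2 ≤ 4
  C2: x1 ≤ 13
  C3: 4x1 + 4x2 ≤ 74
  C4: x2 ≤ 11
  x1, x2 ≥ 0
Each vertex is the intersection of two constraint boundaries that also satisfies all remaining constraints:
  x1 = 0 and x2 = 0 → (0, 0)
  x1 + 3x2 = 4 and x2 = 0 → (4, 0)
  x1 + 3x2 = 4 and x1 = 0 → (0, 1.333)

Vertices: (0, 0), (4, 0), (0, 1.333)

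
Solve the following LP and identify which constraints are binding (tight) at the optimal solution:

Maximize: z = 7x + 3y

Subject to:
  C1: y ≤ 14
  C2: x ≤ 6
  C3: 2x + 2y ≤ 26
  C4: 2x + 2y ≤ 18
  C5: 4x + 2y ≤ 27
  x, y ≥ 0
Optimal: x = 6, y = 1.5
Binding: C2, C5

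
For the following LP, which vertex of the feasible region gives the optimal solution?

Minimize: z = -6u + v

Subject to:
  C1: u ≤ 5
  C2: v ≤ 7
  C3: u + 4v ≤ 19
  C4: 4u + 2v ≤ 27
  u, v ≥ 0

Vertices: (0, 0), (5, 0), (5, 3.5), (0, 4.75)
(5, 0) with z = -30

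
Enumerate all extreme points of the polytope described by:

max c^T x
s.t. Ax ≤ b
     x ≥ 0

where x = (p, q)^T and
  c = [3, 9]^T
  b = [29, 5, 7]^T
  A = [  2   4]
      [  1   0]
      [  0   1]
Each vertex is the intersection of two constraint boundaries that also satisfies all remaining constraints:
  p = 0 and q = 0 → (0, 0)
  p = 5 and q = 0 → (5, 0)
  2p + 4q = 29 and p = 5 → (5, 4.75)
  2p + 4q = 29 and q = 7 → (0.5, 7)
  q = 7 and p = 0 → (0, 7)

Vertices: (0, 0), (5, 0), (5, 4.75), (0.5, 7), (0, 7)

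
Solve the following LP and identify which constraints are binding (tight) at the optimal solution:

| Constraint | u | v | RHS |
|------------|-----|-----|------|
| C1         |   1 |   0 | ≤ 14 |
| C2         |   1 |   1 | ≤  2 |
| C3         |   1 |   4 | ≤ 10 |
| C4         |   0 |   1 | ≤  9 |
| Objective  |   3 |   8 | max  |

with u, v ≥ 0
Optimal: u = 0, v = 2
Slack at optimum:
  C1: slack = 14
  C2: slack = 0 (binding)
  C3: slack = 2
  C4: slack = 7
  u ≥ 0: u = 0 (binding)
  v ≥ 0: v = 2
Binding constraints: C2, u ≥ 0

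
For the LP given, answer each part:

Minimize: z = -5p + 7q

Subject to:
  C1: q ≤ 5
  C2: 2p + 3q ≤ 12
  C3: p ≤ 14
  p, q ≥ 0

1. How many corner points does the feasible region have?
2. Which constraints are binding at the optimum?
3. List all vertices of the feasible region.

1. 3
2. C2, q ≥ 0
3. (0, 0), (6, 0), (0, 4)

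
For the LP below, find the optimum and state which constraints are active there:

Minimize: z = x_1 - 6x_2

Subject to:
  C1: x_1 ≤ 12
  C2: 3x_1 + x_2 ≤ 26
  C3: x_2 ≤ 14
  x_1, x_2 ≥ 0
Optimal: x_1 = 0, x_2 = 14
Binding: C3, x_1 ≥ 0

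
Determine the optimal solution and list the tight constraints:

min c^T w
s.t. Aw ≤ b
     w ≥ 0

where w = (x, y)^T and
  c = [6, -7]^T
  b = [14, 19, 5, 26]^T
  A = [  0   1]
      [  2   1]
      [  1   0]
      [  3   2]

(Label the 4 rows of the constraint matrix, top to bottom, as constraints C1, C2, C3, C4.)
Optimal: x = 0, y = 13
Slack at optimum:
  C1: slack = 1
  C2: slack = 6
  C3: slack = 5
  C4: slack = 0 (binding)
  x ≥ 0: x = 0 (binding)
  y ≥ 0: y = 13
Binding constraints: C4, x ≥ 0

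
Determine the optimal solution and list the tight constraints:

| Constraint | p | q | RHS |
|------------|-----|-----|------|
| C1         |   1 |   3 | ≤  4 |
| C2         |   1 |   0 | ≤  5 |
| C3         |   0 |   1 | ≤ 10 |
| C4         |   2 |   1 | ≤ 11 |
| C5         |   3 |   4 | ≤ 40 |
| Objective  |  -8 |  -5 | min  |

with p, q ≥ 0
Optimal: p = 4, q = 0
Binding: C1, q ≥ 0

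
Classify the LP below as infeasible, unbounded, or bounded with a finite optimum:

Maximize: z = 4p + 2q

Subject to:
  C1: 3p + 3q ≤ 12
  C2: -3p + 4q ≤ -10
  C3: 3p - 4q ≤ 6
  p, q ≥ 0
C3 requires 3p - 4q ≤ 6, while C2 (-3p + 4q ≤ -10) is equivalent to 3p - 4q ≥ 10. Together they would need 10 ≤ 3p - 4q ≤ 6, which is impossible since 10 > 6. No point satisfies all constraints.

Infeasible — the constraint set is empty.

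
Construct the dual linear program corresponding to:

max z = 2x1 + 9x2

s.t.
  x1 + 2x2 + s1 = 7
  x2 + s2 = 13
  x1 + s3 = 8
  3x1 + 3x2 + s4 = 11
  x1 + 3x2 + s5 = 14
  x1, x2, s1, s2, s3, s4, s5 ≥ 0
Minimize: z = 7y1 + 13y2 + 8y3 + 11y4 + 14y5

Subject to:
  C1: -y1 - y3 - 3y4 - y5 ≤ -2
  C2: -2y1 - y2 - 3y4 - 3y5 ≤ -9
  y1, y2, y3, y4, y5 ≥ 0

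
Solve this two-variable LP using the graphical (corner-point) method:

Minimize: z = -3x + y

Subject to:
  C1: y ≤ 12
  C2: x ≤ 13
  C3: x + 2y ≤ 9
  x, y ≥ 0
Each vertex is the intersection of two constraint boundaries that also satisfies all remaining constraints:
  x = 0 and y = 0 → (0, 0)
  x + 2y = 9 and y = 0 → (9, 0)
  x + 2y = 9 and x = 0 → (0, 4.5)

Evaluating z = -3x + y at each vertex:
  (0, 0): z = 0
  (9, 0): z = -27
  (0, 4.5): z = 4.5

The minimum is at (9, 0) with z = -27.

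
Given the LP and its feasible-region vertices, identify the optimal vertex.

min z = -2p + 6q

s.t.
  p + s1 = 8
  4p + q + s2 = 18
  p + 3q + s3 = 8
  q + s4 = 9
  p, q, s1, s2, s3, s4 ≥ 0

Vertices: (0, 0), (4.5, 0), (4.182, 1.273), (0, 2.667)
Evaluating z = -2p + 6q at each vertex:
  (0, 0): z = 0
  (4.5, 0): z = -9
  (4.182, 1.273): z = -0.7273
  (0, 2.667): z = 16

The smallest value is z = -9, attained at (4.5, 0).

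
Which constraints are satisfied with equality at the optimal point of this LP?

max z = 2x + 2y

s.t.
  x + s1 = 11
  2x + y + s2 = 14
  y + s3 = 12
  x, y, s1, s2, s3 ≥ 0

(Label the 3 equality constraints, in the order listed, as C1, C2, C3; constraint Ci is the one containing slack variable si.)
Optimal: x = 1, y = 12
Slack at optimum:
  C1: slack = 10
  C2: slack = 0 (binding)
  C3: slack = 0 (binding)
  x ≥ 0: x = 1
  y ≥ 0: y = 12
Binding constraints: C2, C3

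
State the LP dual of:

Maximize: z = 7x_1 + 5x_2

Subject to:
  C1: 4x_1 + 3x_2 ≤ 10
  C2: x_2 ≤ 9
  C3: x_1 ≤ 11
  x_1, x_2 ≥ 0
Minimize: z = 10y1 + 9y2 + 11y3

Subject to:
  C1: -4y1 - y3 ≤ -7
  C2: -3y1 - y2 ≤ -5
  y1, y2, y3 ≥ 0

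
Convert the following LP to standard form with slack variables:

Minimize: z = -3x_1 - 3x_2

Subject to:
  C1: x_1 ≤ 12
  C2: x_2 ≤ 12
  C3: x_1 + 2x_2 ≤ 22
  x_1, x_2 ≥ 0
min z = -3x_1 - 3x_2

s.t.
  x_1 + s1 = 12
  x_2 + s2 = 12
  x_1 + 2x_2 + s3 = 22
  x_1, x_2, s1, s2, s3 ≥ 0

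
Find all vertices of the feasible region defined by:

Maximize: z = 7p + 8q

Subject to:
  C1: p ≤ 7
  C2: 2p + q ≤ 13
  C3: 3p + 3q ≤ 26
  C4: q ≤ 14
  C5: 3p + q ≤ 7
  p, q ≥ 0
Each vertex is the intersection of two constraint boundaries that also satisfies all remaining constraints:
  p = 0 and q = 0 → (0, 0)
  3p + q = 7 and q = 0 → (2.333, 0)
  3p + q = 7 and p = 0 → (0, 7)

Vertices: (0, 0), (2.333, 0), (0, 7)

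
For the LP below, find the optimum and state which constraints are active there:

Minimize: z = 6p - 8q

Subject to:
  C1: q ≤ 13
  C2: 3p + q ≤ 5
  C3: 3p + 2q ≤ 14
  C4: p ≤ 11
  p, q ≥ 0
Optimal: p = 0, q = 5
Slack at optimum:
  C1: slack = 8
  C2: slack = 0 (binding)
  C3: slack = 4
  C4: slack = 11
  p ≥ 0: p = 0 (binding)
  q ≥ 0: q = 5
Binding constraints: C2, p ≥ 0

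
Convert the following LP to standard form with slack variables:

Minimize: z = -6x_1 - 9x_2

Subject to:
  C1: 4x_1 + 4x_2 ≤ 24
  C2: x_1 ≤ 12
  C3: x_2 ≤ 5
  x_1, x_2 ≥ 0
min z = -6x_1 - 9x_2

s.t.
  4x_1 + 4x_2 + s1 = 24
  x_1 + s2 = 12
  x_2 + s3 = 5
  x_1, x_2, s1, s2, s3 ≥ 0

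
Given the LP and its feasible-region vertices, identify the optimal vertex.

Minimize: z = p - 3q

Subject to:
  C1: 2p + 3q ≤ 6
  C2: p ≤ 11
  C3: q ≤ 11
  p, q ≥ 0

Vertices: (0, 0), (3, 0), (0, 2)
(0, 2) with z = -6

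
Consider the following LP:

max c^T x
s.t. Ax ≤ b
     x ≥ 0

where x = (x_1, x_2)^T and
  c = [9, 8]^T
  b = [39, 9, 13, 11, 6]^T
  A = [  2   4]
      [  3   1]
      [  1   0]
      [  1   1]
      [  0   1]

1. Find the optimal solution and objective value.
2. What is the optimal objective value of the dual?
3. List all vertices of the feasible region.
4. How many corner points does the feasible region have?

1. x_1 = 1, x_2 = 6, z = 57
2. 57 (by strong duality, equal to the primal optimum)
3. (0, 0), (3, 0), (1, 6), (0, 6)
4. 4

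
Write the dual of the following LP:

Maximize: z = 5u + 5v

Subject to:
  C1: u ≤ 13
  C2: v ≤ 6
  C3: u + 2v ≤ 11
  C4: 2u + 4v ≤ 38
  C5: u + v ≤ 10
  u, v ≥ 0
Minimize: z = 13y1 + 6y2 + 11y3 + 38y4 + 10y5

Subject to:
  C1: -y1 - y3 - 2y4 - y5 ≤ -5
  C2: -y2 - 2y3 - 4y4 - y5 ≤ -5
  y1, y2, y3, y4, y5 ≥ 0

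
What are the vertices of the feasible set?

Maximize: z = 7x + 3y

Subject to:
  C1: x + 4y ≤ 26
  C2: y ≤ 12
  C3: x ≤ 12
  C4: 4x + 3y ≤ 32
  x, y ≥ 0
Each vertex is the intersection of two constraint boundaries that also satisfies all remaining constraints:
  x = 0 and y = 0 → (0, 0)
  4x + 3y = 32 and y = 0 → (8, 0)
  x + 4y = 26 and 4x + 3y = 32 → (3.846, 5.538)
  x + 4y = 26 and x = 0 → (0, 6.5)

Vertices: (0, 0), (8, 0), (3.846, 5.538), (0, 6.5)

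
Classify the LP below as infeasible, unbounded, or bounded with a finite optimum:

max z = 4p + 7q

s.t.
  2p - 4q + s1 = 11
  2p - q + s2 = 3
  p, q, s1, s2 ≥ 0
Feasible point: (0, 0) satisfies every constraint, so the LP is feasible.
Direction d = (0, 1): for each constraint row a, a·d ≤ 0 —
  (2)(0) + (-4)(1) = -4 ≤ 0
  (2)(0) + (-1)(1) = -1 ≤ 0
and d ≥ 0, so (0, 0) + t·d stays feasible for every t ≥ 0. Along this ray z = 4p + 7q changes by 7 per unit t, so z → +∞.

Unbounded: there is a feasible ray along which z → +∞.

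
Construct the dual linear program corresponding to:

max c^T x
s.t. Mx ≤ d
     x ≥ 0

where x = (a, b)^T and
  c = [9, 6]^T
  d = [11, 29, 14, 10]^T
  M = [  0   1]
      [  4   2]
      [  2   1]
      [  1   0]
Minimize: z = 11y1 + 29y2 + 14y3 + 10y4

Subject to:
  C1: -4y2 - 2y3 - y4 ≤ -9
  C2: -y1 - 2y2 - y3 ≤ -6
  y1, y2, y3, y4 ≥ 0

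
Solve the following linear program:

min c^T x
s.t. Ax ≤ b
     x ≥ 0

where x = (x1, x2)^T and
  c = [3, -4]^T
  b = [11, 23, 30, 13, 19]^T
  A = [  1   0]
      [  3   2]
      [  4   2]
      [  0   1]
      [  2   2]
x1 = 0, x2 = 9.5, z = -38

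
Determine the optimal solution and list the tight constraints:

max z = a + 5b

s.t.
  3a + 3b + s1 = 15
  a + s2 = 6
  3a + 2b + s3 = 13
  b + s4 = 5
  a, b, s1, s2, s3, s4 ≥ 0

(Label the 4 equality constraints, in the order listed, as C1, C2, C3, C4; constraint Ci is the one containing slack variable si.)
Optimal: a = 0, b = 5
Slack at optimum:
  C1: slack = 0 (binding)
  C2: slack = 6
  C3: slack = 3
  C4: slack = 0 (binding)
  a ≥ 0: a = 0 (binding)
  b ≥ 0: b = 5
Binding constraints: C1, C4, a ≥ 0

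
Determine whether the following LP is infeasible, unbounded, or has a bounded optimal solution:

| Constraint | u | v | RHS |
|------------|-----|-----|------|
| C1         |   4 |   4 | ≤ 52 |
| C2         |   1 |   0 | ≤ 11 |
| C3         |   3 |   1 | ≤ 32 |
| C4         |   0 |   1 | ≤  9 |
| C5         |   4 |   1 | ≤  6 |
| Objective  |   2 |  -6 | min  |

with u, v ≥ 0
The point (0, 6) satisfies every constraint, so the LP is feasible; the constraints give u ≤ 11 and v ≤ 9, which with u, v ≥ 0 keep the feasible region inside a bounded box. A feasible, bounded LP attains a finite optimum at a vertex.

Evaluating z = 2u - 6v at each vertex:
  (0, 0): z = 0
  (1.5, 0): z = 3
  (0, 6): z = -36

The LP has an optimal solution: (0, 6) with z = -36.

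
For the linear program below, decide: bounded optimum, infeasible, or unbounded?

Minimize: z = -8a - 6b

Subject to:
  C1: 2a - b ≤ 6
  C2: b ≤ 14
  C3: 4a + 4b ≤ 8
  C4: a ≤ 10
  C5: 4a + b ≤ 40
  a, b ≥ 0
The point (2, 0) satisfies every constraint, so the LP is feasible; the constraints give a ≤ 10 and b ≤ 14, which with a, b ≥ 0 keep the feasible region inside a bounded box. A feasible, bounded LP attains a finite optimum at a vertex.

Bounded optimum: z* = -16 at (2, 0).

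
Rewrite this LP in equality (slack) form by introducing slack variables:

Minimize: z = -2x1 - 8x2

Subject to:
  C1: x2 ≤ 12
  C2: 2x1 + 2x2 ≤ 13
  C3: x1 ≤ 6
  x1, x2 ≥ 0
min z = -2x1 - 8x2

s.t.
  x2 + s1 = 12
  2x1 + 2x2 + s2 = 13
  x1 + s3 = 6
  x1, x2, s1, s2, s3 ≥ 0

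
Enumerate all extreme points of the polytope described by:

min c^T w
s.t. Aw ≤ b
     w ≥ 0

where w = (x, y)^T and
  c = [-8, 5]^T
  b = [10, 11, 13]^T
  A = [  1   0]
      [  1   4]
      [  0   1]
Each vertex is the intersection of two constraint boundaries that also satisfies all remaining constraints:
  x = 0 and y = 0 → (0, 0)
  x = 10 and y = 0 → (10, 0)
  x = 10 and x + 4y = 11 → (10, 0.25)
  x + 4y = 11 and x = 0 → (0, 2.75)

Vertices: (0, 0), (10, 0), (10, 0.25), (0, 2.75)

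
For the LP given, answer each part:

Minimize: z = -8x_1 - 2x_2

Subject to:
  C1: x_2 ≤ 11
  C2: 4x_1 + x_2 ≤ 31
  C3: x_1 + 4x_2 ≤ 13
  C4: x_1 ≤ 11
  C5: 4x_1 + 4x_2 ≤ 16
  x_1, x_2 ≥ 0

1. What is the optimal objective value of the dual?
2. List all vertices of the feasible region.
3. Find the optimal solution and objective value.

1. -32 (by strong duality, equal to the primal optimum)
2. (0, 0), (4, 0), (1, 3), (0, 3.25)
3. x_1 = 4, x_2 = 0, z = -32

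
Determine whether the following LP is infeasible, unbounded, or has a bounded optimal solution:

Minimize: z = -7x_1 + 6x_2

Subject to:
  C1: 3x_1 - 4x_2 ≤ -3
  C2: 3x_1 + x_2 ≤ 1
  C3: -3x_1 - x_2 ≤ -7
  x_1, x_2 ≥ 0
C2 requires 3x_1 + x_2 ≤ 1, while C3 (-3x_1 - x_2 ≤ -7) is equivalent to 3x_1 + x_2 ≥ 7. Together they would need 7 ≤ 3x_1 + x_2 ≤ 1, which is impossible since 7 > 1. No point satisfies all constraints.

Infeasible — the constraint set is empty.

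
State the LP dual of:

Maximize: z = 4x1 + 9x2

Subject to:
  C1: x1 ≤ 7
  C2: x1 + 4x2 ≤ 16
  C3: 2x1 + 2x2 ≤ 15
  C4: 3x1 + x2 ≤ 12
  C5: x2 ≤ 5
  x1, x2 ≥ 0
Minimize: z = 7y1 + 16y2 + 15y3 + 12y4 + 5y5

Subject to:
  C1: -y1 - y2 - 2y3 - 3y4 ≤ -4
  C2: -4y2 - 2y3 - y4 - y5 ≤ -9
  y1, y2, y3, y4, y5 ≥ 0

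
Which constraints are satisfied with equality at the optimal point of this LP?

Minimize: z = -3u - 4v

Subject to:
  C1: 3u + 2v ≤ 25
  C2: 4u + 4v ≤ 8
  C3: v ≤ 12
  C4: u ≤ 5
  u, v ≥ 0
Optimal: u = 0, v = 2
Binding: C2, u ≥ 0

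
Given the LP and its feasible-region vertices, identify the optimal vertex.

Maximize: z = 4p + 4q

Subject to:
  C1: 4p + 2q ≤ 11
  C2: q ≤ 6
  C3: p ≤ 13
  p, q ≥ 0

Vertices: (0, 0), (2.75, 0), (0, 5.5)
Evaluating z = 4p + 4q at each vertex:
  (0, 0): z = 0
  (2.75, 0): z = 11
  (0, 5.5): z = 22

The largest value is z = 22, attained at (0, 5.5).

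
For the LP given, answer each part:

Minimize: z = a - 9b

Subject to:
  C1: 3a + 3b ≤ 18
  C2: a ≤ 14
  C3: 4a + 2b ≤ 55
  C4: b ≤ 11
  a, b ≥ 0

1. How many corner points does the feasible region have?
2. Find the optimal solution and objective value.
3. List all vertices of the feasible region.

1. 3
2. a = 0, b = 6, z = -54
3. (0, 0), (6, 0), (0, 6)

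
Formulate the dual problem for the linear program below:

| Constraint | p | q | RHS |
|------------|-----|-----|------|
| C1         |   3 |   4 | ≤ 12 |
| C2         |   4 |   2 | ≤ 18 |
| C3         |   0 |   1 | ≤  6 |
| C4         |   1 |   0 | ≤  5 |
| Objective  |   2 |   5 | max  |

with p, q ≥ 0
Minimize: z = 12y1 + 18y2 + 6y3 + 5y4

Subject to:
  C1: -3y1 - 4y2 - y4 ≤ -2
  C2: -4y1 - 2y2 - y3 ≤ -5
  y1, y2, y3, y4 ≥ 0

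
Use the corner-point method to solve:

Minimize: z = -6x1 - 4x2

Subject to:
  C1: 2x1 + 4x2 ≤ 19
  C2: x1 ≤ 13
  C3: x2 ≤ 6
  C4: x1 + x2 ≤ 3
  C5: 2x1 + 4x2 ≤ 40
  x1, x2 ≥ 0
Each vertex is the intersection of two constraint boundaries that also satisfies all remaining constraints:
  x1 = 0 and x2 = 0 → (0, 0)
  x1 + x2 = 3 and x2 = 0 → (3, 0)
  x1 + x2 = 3 and x1 = 0 → (0, 3)

Evaluating z = -6x1 - 4x2 at each vertex:
  (0, 0): z = 0
  (3, 0): z = -18
  (0, 3): z = -12

The minimum is at (3, 0) with z = -18.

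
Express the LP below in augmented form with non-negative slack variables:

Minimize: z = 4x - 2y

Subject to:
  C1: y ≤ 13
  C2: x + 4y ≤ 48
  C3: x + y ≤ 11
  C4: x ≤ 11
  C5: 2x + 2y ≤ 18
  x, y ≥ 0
min z = 4x - 2y

s.t.
  y + s1 = 13
  x + 4y + s2 = 48
  x + y + s3 = 11
  x + s4 = 11
  2x + 2y + s5 = 18
  x, y, s1, s2, s3, s4, s5 ≥ 0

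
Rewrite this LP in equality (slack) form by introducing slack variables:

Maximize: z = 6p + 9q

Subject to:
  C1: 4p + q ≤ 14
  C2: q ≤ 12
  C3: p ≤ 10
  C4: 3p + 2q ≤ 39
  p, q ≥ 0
max z = 6p + 9q

s.t.
  4p + q + s1 = 14
  q + s2 = 12
  p + s3 = 10
  3p + 2q + s4 = 39
  p, q, s1, s2, s3, s4 ≥ 0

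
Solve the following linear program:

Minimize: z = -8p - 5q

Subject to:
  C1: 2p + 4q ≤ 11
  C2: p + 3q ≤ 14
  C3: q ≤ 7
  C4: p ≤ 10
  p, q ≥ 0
Each vertex is the intersection of two constraint boundaries that also satisfies all remaining constraints:
  p = 0 and q = 0 → (0, 0)
  2p + 4q = 11 and q = 0 → (5.5, 0)
  2p + 4q = 11 and p = 0 → (0, 2.75)

Evaluating z = -8p - 5q at each vertex:
  (0, 0): z = 0
  (5.5, 0): z = -44
  (0, 2.75): z = -13.75

The minimum is at (5.5, 0) with z = -44.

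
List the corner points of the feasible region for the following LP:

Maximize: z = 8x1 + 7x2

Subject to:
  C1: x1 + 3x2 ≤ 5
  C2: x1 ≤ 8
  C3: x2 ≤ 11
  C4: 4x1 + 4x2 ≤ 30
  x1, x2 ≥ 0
Each vertex is the intersection of two constraint boundaries that also satisfies all remaining constraints:
  x1 = 0 and x2 = 0 → (0, 0)
  x1 + 3x2 = 5 and x2 = 0 → (5, 0)
  x1 + 3x2 = 5 and x1 = 0 → (0, 1.667)

Vertices: (0, 0), (5, 0), (0, 1.667)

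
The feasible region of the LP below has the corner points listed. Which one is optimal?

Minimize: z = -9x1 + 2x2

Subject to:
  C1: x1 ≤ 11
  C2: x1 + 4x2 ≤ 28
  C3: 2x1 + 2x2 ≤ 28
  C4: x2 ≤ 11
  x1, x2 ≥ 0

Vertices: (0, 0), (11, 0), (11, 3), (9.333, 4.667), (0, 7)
Evaluating z = -9x1 + 2x2 at each vertex:
  (0, 0): z = 0
  (11, 0): z = -99
  (11, 3): z = -93
  (9.333, 4.667): z = -74.67
  (0, 7): z = 14

The smallest value is z = -99, attained at (11, 0).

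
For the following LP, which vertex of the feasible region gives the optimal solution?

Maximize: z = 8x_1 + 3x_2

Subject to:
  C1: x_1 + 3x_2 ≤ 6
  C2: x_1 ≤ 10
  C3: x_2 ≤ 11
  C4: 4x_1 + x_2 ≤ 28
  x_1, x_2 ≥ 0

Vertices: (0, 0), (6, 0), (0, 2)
Evaluating z = 8x_1 + 3x_2 at each vertex:
  (0, 0): z = 0
  (6, 0): z = 48
  (0, 2): z = 6

The largest value is z = 48, attained at (6, 0).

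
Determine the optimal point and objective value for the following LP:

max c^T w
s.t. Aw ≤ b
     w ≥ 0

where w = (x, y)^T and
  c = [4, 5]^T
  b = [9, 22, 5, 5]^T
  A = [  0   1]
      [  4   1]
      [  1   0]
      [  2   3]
Each vertex is the intersection of two constraint boundaries that also satisfies all remaining constraints:
  x = 0 and y = 0 → (0, 0)
  2x + 3y = 5 and y = 0 → (2.5, 0)
  2x + 3y = 5 and x = 0 → (0, 1.667)

Evaluating z = 4x + 5y at each vertex:
  (0, 0): z = 0
  (2.5, 0): z = 10
  (0, 1.667): z = 8.333

The maximum is at (2.5, 0) with z = 10.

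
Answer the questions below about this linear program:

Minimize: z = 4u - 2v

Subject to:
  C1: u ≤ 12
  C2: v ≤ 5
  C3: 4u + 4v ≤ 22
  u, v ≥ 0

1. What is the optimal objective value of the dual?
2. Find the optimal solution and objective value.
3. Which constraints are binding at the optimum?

1. -10 (by strong duality, equal to the primal optimum)
2. u = 0, v = 5, z = -10
3. C2, u ≥ 0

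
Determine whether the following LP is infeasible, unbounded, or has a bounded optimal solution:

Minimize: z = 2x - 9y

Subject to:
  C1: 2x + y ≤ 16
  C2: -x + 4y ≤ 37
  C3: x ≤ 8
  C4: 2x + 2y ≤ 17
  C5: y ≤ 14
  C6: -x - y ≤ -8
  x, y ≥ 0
The point (0, 8.5) satisfies every constraint, so the LP is feasible; the constraints give x ≤ 8 and y ≤ 14, which with x, y ≥ 0 keep the feasible region inside a bounded box. A feasible, bounded LP attains a finite optimum at a vertex.

The LP has an optimal solution: (0, 8.5) with z = -76.5.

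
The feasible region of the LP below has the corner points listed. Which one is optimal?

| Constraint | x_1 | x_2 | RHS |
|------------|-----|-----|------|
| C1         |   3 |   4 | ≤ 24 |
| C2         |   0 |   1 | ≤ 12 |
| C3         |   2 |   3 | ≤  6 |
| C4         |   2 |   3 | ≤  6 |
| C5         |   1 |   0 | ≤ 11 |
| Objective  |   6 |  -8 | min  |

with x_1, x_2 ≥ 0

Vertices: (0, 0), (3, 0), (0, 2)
(0, 2) with z = -16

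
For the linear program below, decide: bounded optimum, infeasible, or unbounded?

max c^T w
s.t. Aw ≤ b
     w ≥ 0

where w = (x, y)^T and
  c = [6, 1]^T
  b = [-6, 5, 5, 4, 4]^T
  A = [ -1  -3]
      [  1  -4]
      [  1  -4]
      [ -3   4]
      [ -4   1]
Feasible point: (2, 2) satisfies every constraint, so the LP is feasible.
Direction d = (4, 1): for each constraint row a, a·d ≤ 0 —
  (-1)(4) + (-3)(1) = -7 ≤ 0
  (1)(4) + (-4)(1) = 0 ≤ 0
  (1)(4) + (-4)(1) = 0 ≤ 0
  (-3)(4) + (4)(1) = -8 ≤ 0
  (-4)(4) + (1)(1) = -15 ≤ 0
and d ≥ 0, so (2, 2) + t·d stays feasible for every t ≥ 0. Along this ray z = 6x + y changes by 25 per unit t, so z → +∞.

The LP is unbounded; z can be made arbitrarily large.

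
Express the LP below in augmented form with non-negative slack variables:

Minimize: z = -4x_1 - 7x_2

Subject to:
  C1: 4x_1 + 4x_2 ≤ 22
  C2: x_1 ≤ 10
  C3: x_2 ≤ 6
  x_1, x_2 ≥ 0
min z = -4x_1 - 7x_2

s.t.
  4x_1 + 4x_2 + s1 = 22
  x_1 + s2 = 10
  x_2 + s3 = 6
  x_1, x_2, s1, s2, s3 ≥ 0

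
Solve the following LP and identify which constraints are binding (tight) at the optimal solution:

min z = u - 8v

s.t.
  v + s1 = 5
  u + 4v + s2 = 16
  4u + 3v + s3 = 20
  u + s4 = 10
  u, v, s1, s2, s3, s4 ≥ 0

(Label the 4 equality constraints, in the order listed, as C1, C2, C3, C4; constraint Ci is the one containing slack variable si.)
Optimal: u = 0, v = 4
Binding: C2, u ≥ 0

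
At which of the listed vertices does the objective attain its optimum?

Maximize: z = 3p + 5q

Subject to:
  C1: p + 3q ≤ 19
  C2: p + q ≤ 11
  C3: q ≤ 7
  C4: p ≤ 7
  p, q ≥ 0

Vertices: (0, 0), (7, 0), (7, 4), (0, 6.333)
Evaluating z = 3p + 5q at each vertex:
  (0, 0): z = 0
  (7, 0): z = 21
  (7, 4): z = 41
  (0, 6.333): z = 31.67

The largest value is z = 41, attained at (7, 4).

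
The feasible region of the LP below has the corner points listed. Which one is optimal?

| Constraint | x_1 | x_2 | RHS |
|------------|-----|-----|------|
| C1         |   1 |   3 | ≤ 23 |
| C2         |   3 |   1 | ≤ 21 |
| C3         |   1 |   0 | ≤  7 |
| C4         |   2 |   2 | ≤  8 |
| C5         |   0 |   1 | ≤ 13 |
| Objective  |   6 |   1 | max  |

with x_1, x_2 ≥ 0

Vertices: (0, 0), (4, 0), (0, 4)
(4, 0) with z = 24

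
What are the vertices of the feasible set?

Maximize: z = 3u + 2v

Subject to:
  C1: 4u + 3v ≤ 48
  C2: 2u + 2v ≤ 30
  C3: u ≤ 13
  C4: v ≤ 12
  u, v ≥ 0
Each vertex is the intersection of two constraint boundaries that also satisfies all remaining constraints:
  u = 0 and v = 0 → (0, 0)
  4u + 3v = 48 and v = 0 → (12, 0)
  4u + 3v = 48 and 2u + 2v = 30 → (3, 12)
  v = 12 and u = 0 → (0, 12)

Vertices: (0, 0), (12, 0), (3, 12), (0, 12)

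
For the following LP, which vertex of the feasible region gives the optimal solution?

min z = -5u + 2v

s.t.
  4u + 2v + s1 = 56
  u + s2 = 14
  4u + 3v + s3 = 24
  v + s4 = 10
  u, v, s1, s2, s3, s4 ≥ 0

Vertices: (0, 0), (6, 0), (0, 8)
(6, 0) with z = -30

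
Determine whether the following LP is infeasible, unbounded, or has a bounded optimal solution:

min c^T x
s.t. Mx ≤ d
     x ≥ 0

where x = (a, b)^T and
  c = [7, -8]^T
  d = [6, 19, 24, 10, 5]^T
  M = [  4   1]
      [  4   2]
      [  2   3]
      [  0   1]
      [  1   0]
The point (0, 6) satisfies every constraint, so the LP is feasible; the constraints give a ≤ 5 and b ≤ 10, which with a, b ≥ 0 keep the feasible region inside a bounded box. A feasible, bounded LP attains a finite optimum at a vertex.

Evaluating z = 7a - 8b at each vertex:
  (0, 0): z = 0
  (1.5, 0): z = 10.5
  (0, 6): z = -48

Feasible with finite optimum z* = -48 at (0, 6).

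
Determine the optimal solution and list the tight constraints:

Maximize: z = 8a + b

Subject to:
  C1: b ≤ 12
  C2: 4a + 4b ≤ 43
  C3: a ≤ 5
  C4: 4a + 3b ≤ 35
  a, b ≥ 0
Optimal: a = 5, b = 5
Slack at optimum:
  C1: slack = 7
  C2: slack = 3
  C3: slack = 0 (binding)
  C4: slack = 0 (binding)
  a ≥ 0: a = 5
  b ≥ 0: b = 5
Binding constraints: C3, C4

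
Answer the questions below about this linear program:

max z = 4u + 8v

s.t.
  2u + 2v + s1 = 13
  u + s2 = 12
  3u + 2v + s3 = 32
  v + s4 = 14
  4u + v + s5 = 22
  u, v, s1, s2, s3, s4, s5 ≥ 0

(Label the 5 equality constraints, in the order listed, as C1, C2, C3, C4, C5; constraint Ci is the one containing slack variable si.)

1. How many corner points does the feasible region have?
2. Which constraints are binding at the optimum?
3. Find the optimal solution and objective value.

1. 4
2. C1, u ≥ 0
3. u = 0, v = 6.5, z = 52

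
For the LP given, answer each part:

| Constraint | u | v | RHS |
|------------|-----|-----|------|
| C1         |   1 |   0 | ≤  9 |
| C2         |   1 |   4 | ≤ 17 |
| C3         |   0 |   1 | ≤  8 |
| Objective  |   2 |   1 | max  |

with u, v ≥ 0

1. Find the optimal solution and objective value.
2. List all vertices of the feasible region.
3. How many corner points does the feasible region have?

1. u = 9, v = 2, z = 20
2. (0, 0), (9, 0), (9, 2), (0, 4.25)
3. 4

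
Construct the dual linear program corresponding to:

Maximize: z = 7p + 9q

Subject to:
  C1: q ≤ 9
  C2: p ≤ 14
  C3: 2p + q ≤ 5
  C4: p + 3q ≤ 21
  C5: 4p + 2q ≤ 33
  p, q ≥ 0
Minimize: z = 9y1 + 14y2 + 5y3 + 21y4 + 33y5

Subject to:
  C1: -y2 - 2y3 - y4 - 4y5 ≤ -7
  C2: -y1 - y3 - 3y4 - 2y5 ≤ -9
  y1, y2, y3, y4, y5 ≥ 0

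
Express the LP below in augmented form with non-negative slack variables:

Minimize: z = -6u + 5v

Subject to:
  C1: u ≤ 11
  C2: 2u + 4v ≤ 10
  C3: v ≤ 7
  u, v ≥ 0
min z = -6u + 5v

s.t.
  u + s1 = 11
  2u + 4v + s2 = 10
  v + s3 = 7
  u, v, s1, s2, s3 ≥ 0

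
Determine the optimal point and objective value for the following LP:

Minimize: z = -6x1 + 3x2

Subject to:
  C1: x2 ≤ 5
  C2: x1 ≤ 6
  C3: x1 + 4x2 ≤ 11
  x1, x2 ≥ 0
x1 = 6, x2 = 0, z = -36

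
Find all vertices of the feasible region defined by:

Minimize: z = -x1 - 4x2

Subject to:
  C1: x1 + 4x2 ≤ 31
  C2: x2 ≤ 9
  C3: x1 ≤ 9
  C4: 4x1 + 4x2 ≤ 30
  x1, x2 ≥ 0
Each vertex is the intersection of two constraint boundaries that also satisfies all remaining constraints:
  x1 = 0 and x2 = 0 → (0, 0)
  4x1 + 4x2 = 30 and x2 = 0 → (7.5, 0)
  4x1 + 4x2 = 30 and x1 = 0 → (0, 7.5)

Vertices: (0, 0), (7.5, 0), (0, 7.5)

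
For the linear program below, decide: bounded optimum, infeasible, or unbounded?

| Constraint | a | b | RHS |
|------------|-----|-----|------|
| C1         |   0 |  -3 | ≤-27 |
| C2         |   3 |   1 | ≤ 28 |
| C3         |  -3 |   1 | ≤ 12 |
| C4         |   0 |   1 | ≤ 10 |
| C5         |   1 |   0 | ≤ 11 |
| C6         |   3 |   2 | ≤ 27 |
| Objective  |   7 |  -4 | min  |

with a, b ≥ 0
The point (0, 10) satisfies every constraint, so the LP is feasible; the constraints give a ≤ 11 and b ≤ 10, which with a, b ≥ 0 keep the feasible region inside a bounded box. A feasible, bounded LP attains a finite optimum at a vertex.

Bounded optimum: z* = -40 at (0, 10).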